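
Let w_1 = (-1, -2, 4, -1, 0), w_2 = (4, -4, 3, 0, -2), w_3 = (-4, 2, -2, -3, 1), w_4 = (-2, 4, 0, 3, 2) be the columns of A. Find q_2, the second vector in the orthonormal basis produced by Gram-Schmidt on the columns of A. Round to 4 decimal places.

q_2 = (0.8184, -0.4407, 0.0157, 0.1259, -0.3463)

w_1 = (-1, -2, 4, -1, 0); ‖w_1‖ = 4.6904, so q_1 = (-0.2132, -0.4264, 0.8528, -0.2132, 0.0000).
q_1·w_2 = (-0.2132)·4 + (-0.4264)·(-4) + 0.8528·3 + (-0.2132)·0 + 0.0000·(-2) = 3.4112.
u_2 = w_2 − 3.4112·q_1 = (4.7273, -2.5455, 0.0909, 0.7273, -2.0000).
‖u_2‖ = 5.7761, so q_2 = (0.8184, -0.4407, 0.0157, 0.1259, -0.3463).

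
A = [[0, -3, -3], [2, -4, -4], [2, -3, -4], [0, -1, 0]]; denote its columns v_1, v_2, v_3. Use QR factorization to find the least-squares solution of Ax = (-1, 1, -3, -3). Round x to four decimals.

v_1 = (0, 2, 2, 0); ‖v_1‖ = 2.8284, so e_1 = (0.0000, 0.7071, 0.7071, 0.0000).
e_1·v_2 = 0.0000·(-3) + 0.7071·(-4) + 0.7071·(-3) + 0.0000·(-1) = -4.9497.
u_2 = v_2 + 4.9497·e_1 = (-3.0000, -0.5000, 0.5000, -1.0000).
‖u_2‖ = 3.2404, so e_2 = (-0.9258, -0.1543, 0.1543, -0.3086).
e_1·v_3 = 0.0000·(-3) + 0.7071·(-4) + 0.7071·(-4) + 0.0000·0 = -5.6569; e_2·v_3 = (-0.9258)·(-3) + (-0.1543)·(-4) + 0.1543·(-4) + (-0.3086)·0 = 2.7775.
u_3 = v_3 + 5.6569·e_1 − 2.7775·e_2 = (-0.4286, 0.4286, -0.4286, 0.8571).
‖u_3‖ = 1.1339, so e_3 = (-0.3780, 0.3780, -0.3780, 0.7559).
Qᵀb = (-1.4142, 1.2344, -0.3780).
Back-substitute: x_3 = -0.3780/1.1339 = -0.3333.
x_2 = (1.2344 − 2.7775·(-0.3333))/3.2404 = 0.6667.
x_1 = (-1.4142 + 4.9497·0.6667 + 5.6569·(-0.3333))/2.8284 = 0.0000.

x = (0.0000, 0.6667, -0.3333)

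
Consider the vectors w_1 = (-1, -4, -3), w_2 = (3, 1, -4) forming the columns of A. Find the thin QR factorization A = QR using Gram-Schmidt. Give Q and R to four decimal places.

Q = [[-0.1961, 0.6380], [-0.7845, 0.3536], [-0.5883, -0.6841]], R = [[5.0990, 0.9806], [0.0000, 5.0038]]

w_1 = (-1, -4, -3); ‖w_1‖ = 5.0990, so e_1 = (-0.1961, -0.7845, -0.5883).
e_1·w_2 = (-0.1961)·3 + (-0.7845)·1 + (-0.5883)·(-4) = 0.9806.
u_2 = w_2 − 0.9806·e_1 = (3.1923, 1.7692, -3.4231).
‖u_2‖ = 5.0038, so e_2 = (0.6380, 0.3536, -0.6841).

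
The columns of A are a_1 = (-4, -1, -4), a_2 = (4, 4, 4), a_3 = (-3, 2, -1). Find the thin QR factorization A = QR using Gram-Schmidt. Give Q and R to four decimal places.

Q = [[-0.6963, -0.1231, -0.7071], [-0.1741, 0.9847, 0.0000], [-0.6963, -0.1231, 0.7071]], R = [[5.7446, -6.2668, 2.4371], [0.0000, 2.9542, 2.4618], [0.0000, 0.0000, 1.4142]]

a_1 = (-4, -1, -4); ‖a_1‖ = 5.7446, so q_1 = (-0.6963, -0.1741, -0.6963).
q_1·a_2 = (-0.6963)·4 + (-0.1741)·4 + (-0.6963)·4 = -6.2668.
u_2 = a_2 + 6.2668·q_1 = (-0.3636, 2.9091, -0.3636).
‖u_2‖ = 2.9542, so q_2 = (-0.1231, 0.9847, -0.1231).
q_1·a_3 = (-0.6963)·(-3) + (-0.1741)·2 + (-0.6963)·(-1) = 2.4371; q_2·a_3 = (-0.1231)·(-3) + 0.9847·2 + (-0.1231)·(-1) = 2.4618.
u_3 = a_3 − 2.4371·q_1 − 2.4618·q_2 = (-1.0000, 0.0000, 1.0000).
‖u_3‖ = 1.4142, so q_3 = (-0.7071, 0.0000, 0.7071).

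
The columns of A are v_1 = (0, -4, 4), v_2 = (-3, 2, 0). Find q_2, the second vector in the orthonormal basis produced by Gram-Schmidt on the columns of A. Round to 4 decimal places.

v_1 = (0, -4, 4); ‖v_1‖ = 5.6569, so q_1 = (0.0000, -0.7071, 0.7071).
q_1·v_2 = 0.0000·(-3) + (-0.7071)·2 + 0.7071·0 = -1.4142.
u_2 = v_2 + 1.4142·q_1 = (-3.0000, 1.0000, 1.0000).
‖u_2‖ = 3.3166, so q_2 = (-0.9045, 0.3015, 0.3015).

q_2 = (-0.9045, 0.3015, 0.3015)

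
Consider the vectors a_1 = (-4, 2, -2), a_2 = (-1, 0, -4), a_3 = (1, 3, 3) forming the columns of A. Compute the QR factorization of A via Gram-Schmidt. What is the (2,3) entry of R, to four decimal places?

r_{23} = -3.3166

q_1 = a_1/‖a_1‖ = (-4, 2, -2)/4.8990 = (-0.8165, 0.4082, -0.4082).
r_{12} = q_1·a_2 = 2.4495.
u_2 = a_2 − 2.4495·q_1 = (1.0000, -1.0000, -3.0000).
‖u_2‖ = 3.3166, so q_2 = (0.3015, -0.3015, -0.9045).
r_{23} = q_2·a_3 = -3.3166.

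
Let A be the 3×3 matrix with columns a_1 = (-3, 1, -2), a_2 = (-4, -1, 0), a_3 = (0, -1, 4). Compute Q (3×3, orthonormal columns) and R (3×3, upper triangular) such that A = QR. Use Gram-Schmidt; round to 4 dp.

e_1 = a_1/‖a_1‖ = (-3, 1, -2)/3.7417 = (-0.8018, 0.2673, -0.5345).
r_{12} = e_1·a_2 = 2.9399.
u_2 = a_2 − 2.9399·e_1 = (-1.6429, -1.7857, 1.5714).
‖u_2‖ = 2.8909, so e_2 = (-0.5683, -0.6177, 0.5436).
r_{13} = e_1·a_3 = -2.4054; r_{23} = e_2·a_3 = 2.7920.
u_3 = a_3 + 2.4054·e_1 − 2.7920·e_2 = (-0.3419, 1.3675, 1.1966).
‖u_3‖ = 1.8490, so e_3 = (-0.1849, 0.7396, 0.6472).

Q = [[-0.8018, -0.5683, -0.1849], [0.2673, -0.6177, 0.7396], [-0.5345, 0.5436, 0.6472]], R = [[3.7417, 2.9399, -2.4054], [0.0000, 2.8909, 2.7920], [0.0000, 0.0000, 1.8490]]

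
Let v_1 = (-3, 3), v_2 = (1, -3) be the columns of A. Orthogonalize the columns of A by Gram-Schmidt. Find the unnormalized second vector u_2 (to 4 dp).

u_2 = (-1.0000, -1.0000)

v_1 = (-3, 3); ‖v_1‖ = 4.2426, so e_1 = (-0.7071, 0.7071).
e_1·v_2 = (-0.7071)·1 + 0.7071·(-3) = -2.8284.
u_2 = v_2 + 2.8284·e_1 = (-1.0000, -1.0000).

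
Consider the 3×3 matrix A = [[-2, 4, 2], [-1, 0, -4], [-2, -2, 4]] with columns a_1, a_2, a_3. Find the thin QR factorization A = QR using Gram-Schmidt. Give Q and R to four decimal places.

Q = [[-0.6667, 0.7288, 0.1562], [-0.3333, -0.1041, -0.9370], [-0.6667, -0.6768, 0.3123]], R = [[3.0000, -1.3333, -2.6667], [0.0000, 4.2687, -0.8329], [0.0000, 0.0000, 5.3099]]

e_1 = a_1/‖a_1‖ = (-2, -1, -2)/3.0000 = (-0.6667, -0.3333, -0.6667).
r_{12} = e_1·a_2 = -1.3333.
u_2 = a_2 + 1.3333·e_1 = (3.1111, -0.4444, -2.8889).
‖u_2‖ = 4.2687, so e_2 = (0.7288, -0.1041, -0.6768).
r_{13} = e_1·a_3 = -2.6667; r_{23} = e_2·a_3 = -0.8329.
u_3 = a_3 + 2.6667·e_1 + 0.8329·e_2 = (0.8293, -4.9756, 1.6585).
‖u_3‖ = 5.3099, so e_3 = (0.1562, -0.9370, 0.3123).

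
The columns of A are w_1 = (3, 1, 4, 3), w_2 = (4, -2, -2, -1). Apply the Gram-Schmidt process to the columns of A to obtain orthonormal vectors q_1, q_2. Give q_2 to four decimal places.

q_2 = (0.8176, -0.3945, -0.3774, -0.1830)

w_1 = (3, 1, 4, 3); ‖w_1‖ = 5.9161, so q_1 = (0.5071, 0.1690, 0.6761, 0.5071).
q_1·w_2 = 0.5071·4 + 0.1690·(-2) + 0.6761·(-2) + 0.5071·(-1) = -0.1690.
u_2 = w_2 + 0.1690·q_1 = (4.0857, -1.9714, -1.8857, -0.9143).
‖u_2‖ = 4.9971, so q_2 = (0.8176, -0.3945, -0.3774, -0.1830).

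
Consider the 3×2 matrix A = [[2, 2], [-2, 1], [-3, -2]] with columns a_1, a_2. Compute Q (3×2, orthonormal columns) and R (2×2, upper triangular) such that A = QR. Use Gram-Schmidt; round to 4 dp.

Q = [[0.4851, 0.4628], [-0.4851, 0.8484], [-0.7276, -0.2571]], R = [[4.1231, 1.9403], [0.0000, 2.2881]]

a_1 = (2, -2, -3); ‖a_1‖ = 4.1231, so q_1 = (0.4851, -0.4851, -0.7276).
q_1·a_2 = 0.4851·2 + (-0.4851)·1 + (-0.7276)·(-2) = 1.9403.
u_2 = a_2 − 1.9403·q_1 = (1.0588, 1.9412, -0.5882).
‖u_2‖ = 2.2881, so q_2 = (0.4628, 0.8484, -0.2571).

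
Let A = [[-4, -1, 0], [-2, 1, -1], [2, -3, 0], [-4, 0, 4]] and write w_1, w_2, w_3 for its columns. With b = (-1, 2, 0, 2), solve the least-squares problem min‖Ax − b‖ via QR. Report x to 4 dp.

w_1 = (-4, -2, 2, -4); ‖w_1‖ = 6.3246, so e_1 = (-0.6325, -0.3162, 0.3162, -0.6325).
e_1·w_2 = (-0.6325)·(-1) + (-0.3162)·1 + 0.3162·(-3) + (-0.6325)·0 = -0.6325.
u_2 = w_2 + 0.6325·e_1 = (-1.4000, 0.8000, -2.8000, -0.4000).
‖u_2‖ = 3.2558, so e_2 = (-0.4300, 0.2457, -0.8600, -0.1229).
e_1·w_3 = (-0.6325)·0 + (-0.3162)·(-1) + 0.3162·0 + (-0.6325)·4 = -2.2136; e_2·w_3 = (-0.4300)·0 + 0.2457·(-1) + (-0.8600)·0 + (-0.1229)·4 = -0.7372.
u_3 = w_3 + 2.2136·e_1 + 0.7372·e_2 = (-1.7170, -1.5189, 0.0660, 2.5094).
‖u_3‖ = 3.3995, so e_3 = (-0.5051, -0.4468, 0.0194, 0.7382).
Qᵀb = (-1.2649, 0.6757, 1.0878).
Back-substitute: x_3 = 1.0878/3.3995 = 0.3200.
x_2 = (0.6757 + 0.7372·0.3200)/3.2558 = 0.2800.
x_1 = (-1.2649 + 0.6325·0.2800 + 2.2136·0.3200)/6.3246 = -0.0600.

x = (-0.0600, 0.2800, 0.3200)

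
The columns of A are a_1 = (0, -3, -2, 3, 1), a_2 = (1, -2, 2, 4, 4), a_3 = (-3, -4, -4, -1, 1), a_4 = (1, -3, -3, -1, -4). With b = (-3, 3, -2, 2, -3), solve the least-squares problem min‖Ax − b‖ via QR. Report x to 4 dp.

a_1 = (0, -3, -2, 3, 1); ‖a_1‖ = 4.7958, so q_1 = (0.0000, -0.6255, -0.4170, 0.6255, 0.2085).
q_1·a_2 = 0.0000·1 + (-0.6255)·(-2) + (-0.4170)·2 + 0.6255·4 + 0.2085·4 = 3.7533.
u_2 = a_2 − 3.7533·q_1 = (1.0000, 0.3478, 3.5652, 1.6522, 3.2174).
‖u_2‖ = 5.1878, so q_2 = (0.1928, 0.0670, 0.6872, 0.3185, 0.6202).
q_1·a_3 = 0.0000·(-3) + (-0.6255)·(-4) + (-0.4170)·(-4) + 0.6255·(-1) + 0.2085·1 = 3.7533; q_2·a_3 = 0.1928·(-3) + 0.0670·(-4) + 0.6872·(-4) + 0.3185·(-1) + 0.6202·1 = -3.2937.
u_3 = a_3 − 3.7533·q_1 + 3.2937·q_2 = (-2.3651, -1.4313, -0.1712, -2.2989, 2.2601).
‖u_3‖ = 4.2502, so q_3 = (-0.5565, -0.3368, -0.0403, -0.5409, 0.5318).
q_1·a_4 = 0.0000·1 + (-0.6255)·(-3) + (-0.4170)·(-3) + 0.6255·(-1) + 0.2085·(-4) = 1.6681; q_2·a_4 = 0.1928·1 + 0.0670·(-3) + 0.6872·(-3) + 0.3185·(-1) + 0.6202·(-4) = -4.8693; q_3·a_4 = (-0.5565)·1 + (-0.3368)·(-3) + (-0.0403)·(-3) + (-0.5409)·(-1) + 0.5318·(-4) = -1.0114.
u_4 = a_4 − 1.6681·q_1 + 4.8693·q_2 + 1.0114·q_3 = (1.3758, -1.9707, 1.0013, -1.0398, -0.7901).
‖u_4‖ = 2.9128, so q_4 = (0.4723, -0.6766, 0.3437, -0.3570, -0.2713).
Qᵀb = (-0.4170, -2.9752, -1.9374, -4.0343).
Back-substitute: x_4 = -4.0343/2.9128 = -1.3850.
x_3 = (-1.9374 + 1.0114·(-1.3850))/4.2502 = -0.7854.
x_2 = (-2.9752 + 3.2937·(-0.7854) + 4.8693·(-1.3850))/5.1878 = -2.3722.
x_1 = (-0.4170 − 3.7533·(-2.3722) − 3.7533·(-0.7854) − 1.6681·(-1.3850))/4.7958 = 2.8660.

x = (2.8660, -2.3722, -0.7854, -1.3850)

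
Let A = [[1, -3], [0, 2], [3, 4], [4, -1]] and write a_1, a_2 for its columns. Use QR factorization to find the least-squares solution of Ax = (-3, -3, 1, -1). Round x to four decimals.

a_1 = (1, 0, 3, 4); ‖a_1‖ = 5.0990, so e_1 = (0.1961, 0.0000, 0.5883, 0.7845).
e_1·a_2 = 0.1961·(-3) + 0.0000·2 + 0.5883·4 + 0.7845·(-1) = 0.9806.
u_2 = a_2 − 0.9806·e_1 = (-3.1923, 2.0000, 3.4231, -1.7692).
‖u_2‖ = 5.3887, so e_2 = (-0.5924, 0.3711, 0.6352, -0.3283).
Qᵀb = (-0.7845, 1.6273).
Back-substitute: x_2 = 1.6273/5.3887 = 0.3020.
x_1 = (-0.7845 − 0.9806·0.3020)/5.0990 = -0.2119.

x = (-0.2119, 0.3020)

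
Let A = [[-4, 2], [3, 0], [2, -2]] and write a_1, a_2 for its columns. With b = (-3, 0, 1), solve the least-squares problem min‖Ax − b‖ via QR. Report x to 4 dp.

e_1 = a_1/‖a_1‖ = (-4, 3, 2)/5.3852 = (-0.7428, 0.5571, 0.3714).
r_{12} = e_1·a_2 = -2.2283.
u_2 = a_2 + 2.2283·e_1 = (0.3448, 1.2414, -1.1724).
‖u_2‖ = 1.7420, so e_2 = (0.1980, 0.7126, -0.6730).
Qᵀb = (2.5997, -1.2669).
Back-substitute: x_2 = -1.2669/1.7420 = -0.7273.
x_1 = (2.5997 + 2.2283·(-0.7273))/5.3852 = 0.1818.

x = (0.1818, -0.7273)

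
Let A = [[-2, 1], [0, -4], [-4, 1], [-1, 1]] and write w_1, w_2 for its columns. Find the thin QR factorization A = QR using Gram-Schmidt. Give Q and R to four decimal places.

w_1 = (-2, 0, -4, -1); ‖w_1‖ = 4.5826, so e_1 = (-0.4364, 0.0000, -0.8729, -0.2182).
e_1·w_2 = (-0.4364)·1 + 0.0000·(-4) + (-0.8729)·1 + (-0.2182)·1 = -1.5275.
u_2 = w_2 + 1.5275·e_1 = (0.3333, -4.0000, -0.3333, 0.6667).
‖u_2‖ = 4.0825, so e_2 = (0.0816, -0.9798, -0.0816, 0.1633).

Q = [[-0.4364, 0.0816], [0.0000, -0.9798], [-0.8729, -0.0816], [-0.2182, 0.1633]], R = [[4.5826, -1.5275], [0.0000, 4.0825]]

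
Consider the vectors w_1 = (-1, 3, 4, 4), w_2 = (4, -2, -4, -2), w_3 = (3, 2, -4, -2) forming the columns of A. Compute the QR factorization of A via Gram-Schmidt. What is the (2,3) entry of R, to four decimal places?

r_{23} = 3.1142

w_1 = (-1, 3, 4, 4); ‖w_1‖ = 6.4807, so e_1 = (-0.1543, 0.4629, 0.6172, 0.6172).
e_1·w_2 = (-0.1543)·4 + 0.4629·(-2) + 0.6172·(-4) + 0.6172·(-2) = -5.2463.
u_2 = w_2 + 5.2463·e_1 = (3.1905, 0.4286, -0.7619, 1.2381).
‖u_2‖ = 3.5322, so e_2 = (0.9033, 0.1213, -0.2157, 0.3505).
r_{23} = e_2·w_3 = 3.1142.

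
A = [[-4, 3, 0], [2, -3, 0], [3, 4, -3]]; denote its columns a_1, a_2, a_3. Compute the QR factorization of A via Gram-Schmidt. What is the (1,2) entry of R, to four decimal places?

r_{12} = -1.1142

q_1 = a_1/‖a_1‖ = (-4, 2, 3)/5.3852 = (-0.7428, 0.3714, 0.5571).
r_{12} = q_1·a_2 = -1.1142.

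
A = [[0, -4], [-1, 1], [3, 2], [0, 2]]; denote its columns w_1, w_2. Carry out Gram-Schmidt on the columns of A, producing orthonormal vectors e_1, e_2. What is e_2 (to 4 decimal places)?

e_2 = (-0.8433, 0.3162, 0.1054, 0.4216)

e_1 = w_1/‖w_1‖ = (0, -1, 3, 0)/3.1623 = (0.0000, -0.3162, 0.9487, 0.0000).
r_{12} = e_1·w_2 = 1.5811.
u_2 = w_2 − 1.5811·e_1 = (-4.0000, 1.5000, 0.5000, 2.0000).
‖u_2‖ = 4.7434, so e_2 = (-0.8433, 0.3162, 0.1054, 0.4216).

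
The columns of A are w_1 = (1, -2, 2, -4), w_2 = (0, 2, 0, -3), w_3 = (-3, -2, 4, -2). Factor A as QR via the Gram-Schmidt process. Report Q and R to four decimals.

w_1 = (1, -2, 2, -4); ‖w_1‖ = 5.0000, so q_1 = (0.2000, -0.4000, 0.4000, -0.8000).
q_1·w_2 = 0.2000·0 + (-0.4000)·2 + 0.4000·0 + (-0.8000)·(-3) = 1.6000.
u_2 = w_2 − 1.6000·q_1 = (-0.3200, 2.6400, -0.6400, -1.7200).
‖u_2‖ = 3.2311, so q_2 = (-0.0990, 0.8171, -0.1981, -0.5323).
q_1·w_3 = 0.2000·(-3) + (-0.4000)·(-2) + 0.4000·4 + (-0.8000)·(-2) = 3.4000; q_2·w_3 = (-0.0990)·(-3) + 0.8171·(-2) + (-0.1981)·4 + (-0.5323)·(-2) = -1.0647.
u_3 = w_3 − 3.4000·q_1 + 1.0647·q_2 = (-3.7854, 0.2299, 2.4291, 0.1533).
‖u_3‖ = 4.5063, so q_3 = (-0.8400, 0.0510, 0.5391, 0.0340).

Q = [[0.2000, -0.0990, -0.8400], [-0.4000, 0.8171, 0.0510], [0.4000, -0.1981, 0.5391], [-0.8000, -0.5323, 0.0340]], R = [[5.0000, 1.6000, 3.4000], [0.0000, 3.2311, -1.0647], [0.0000, 0.0000, 4.5063]]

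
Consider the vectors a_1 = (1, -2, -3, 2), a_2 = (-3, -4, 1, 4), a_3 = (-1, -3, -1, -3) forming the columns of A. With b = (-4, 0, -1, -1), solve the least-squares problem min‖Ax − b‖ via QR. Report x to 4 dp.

a_1 = (1, -2, -3, 2); ‖a_1‖ = 4.2426, so e_1 = (0.2357, -0.4714, -0.7071, 0.4714).
e_1·a_2 = 0.2357·(-3) + (-0.4714)·(-4) + (-0.7071)·1 + 0.4714·4 = 2.3570.
u_2 = a_2 − 2.3570·e_1 = (-3.5556, -2.8889, 2.6667, 2.8889).
‖u_2‖ = 6.0369, so e_2 = (-0.5890, -0.4785, 0.4417, 0.4785).
e_1·a_3 = 0.2357·(-1) + (-0.4714)·(-3) + (-0.7071)·(-1) + 0.4714·(-3) = 0.4714; e_2·a_3 = (-0.5890)·(-1) + (-0.4785)·(-3) + 0.4417·(-1) + 0.4785·(-3) = 0.1472.
u_3 = a_3 − 0.4714·e_1 − 0.1472·e_2 = (-1.0244, -2.7073, -0.7317, -3.2927).
‖u_3‖ = 4.4448, so e_3 = (-0.2305, -0.6091, -0.1646, -0.7408).
Qᵀb = (-0.7071, 1.4356, 1.8273).
Back-substitute: x_3 = 1.8273/4.4448 = 0.4111.
x_2 = (1.4356 − 0.1472·0.4111)/6.0369 = 0.2278.
x_1 = (-0.7071 − 2.3570·0.2278 − 0.4714·0.4111)/4.2426 = -0.3389.

x = (-0.3389, 0.2278, 0.4111)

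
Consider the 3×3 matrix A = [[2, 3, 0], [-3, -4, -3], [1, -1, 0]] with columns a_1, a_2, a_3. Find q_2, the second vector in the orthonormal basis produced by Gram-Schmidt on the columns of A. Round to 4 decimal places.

q_2 = (0.2469, -0.1543, -0.9567)

a_1 = (2, -3, 1); ‖a_1‖ = 3.7417, so q_1 = (0.5345, -0.8018, 0.2673).
q_1·a_2 = 0.5345·3 + (-0.8018)·(-4) + 0.2673·(-1) = 4.5434.
u_2 = a_2 − 4.5434·q_1 = (0.5714, -0.3571, -2.2143).
‖u_2‖ = 2.3146, so q_2 = (0.2469, -0.1543, -0.9567).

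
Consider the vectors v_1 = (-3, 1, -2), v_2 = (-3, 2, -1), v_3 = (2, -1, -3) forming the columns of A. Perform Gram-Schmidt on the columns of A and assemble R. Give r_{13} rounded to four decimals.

v_1 = (-3, 1, -2); ‖v_1‖ = 3.7417, so e_1 = (-0.8018, 0.2673, -0.5345).
r_{13} = e_1·v_3 = -0.2673.

r_{13} = -0.2673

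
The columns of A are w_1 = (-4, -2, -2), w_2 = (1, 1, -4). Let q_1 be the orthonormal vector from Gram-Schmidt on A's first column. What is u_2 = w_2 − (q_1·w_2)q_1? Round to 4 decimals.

q_1 = w_1/‖w_1‖ = (-4, -2, -2)/4.8990 = (-0.8165, -0.4082, -0.4082).
r_{12} = q_1·w_2 = 0.4082.
u_2 = w_2 − 0.4082·q_1 = (1.3333, 1.1667, -3.8333).

u_2 = (1.3333, 1.1667, -3.8333)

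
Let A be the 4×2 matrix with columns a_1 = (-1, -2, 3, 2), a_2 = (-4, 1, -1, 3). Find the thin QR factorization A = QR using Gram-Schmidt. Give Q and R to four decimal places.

Q = [[-0.2357, -0.7355], [-0.4714, 0.3074], [0.7071, -0.3623], [0.4714, 0.4830]], R = [[4.2426, 1.1785], [0.0000, 5.0607]]

e_1 = a_1/‖a_1‖ = (-1, -2, 3, 2)/4.2426 = (-0.2357, -0.4714, 0.7071, 0.4714).
r_{12} = e_1·a_2 = 1.1785.
u_2 = a_2 − 1.1785·e_1 = (-3.7222, 1.5556, -1.8333, 2.4444).
‖u_2‖ = 5.0607, so e_2 = (-0.7355, 0.3074, -0.3623, 0.4830).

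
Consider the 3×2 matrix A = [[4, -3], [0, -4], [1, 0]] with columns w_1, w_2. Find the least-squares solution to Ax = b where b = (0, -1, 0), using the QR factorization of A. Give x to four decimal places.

x = (0.1708, 0.2420)

w_1 = (4, 0, 1); ‖w_1‖ = 4.1231, so e_1 = (0.9701, 0.0000, 0.2425).
e_1·w_2 = 0.9701·(-3) + 0.0000·(-4) + 0.2425·0 = -2.9104.
u_2 = w_2 + 2.9104·e_1 = (-0.1765, -4.0000, 0.7059).
‖u_2‖ = 4.0656, so e_2 = (-0.0434, -0.9839, 0.1736).
Qᵀb = (0.0000, 0.9839).
Back-substitute: x_2 = 0.9839/4.0656 = 0.2420.
x_1 = (0.0000 + 2.9104·0.2420)/4.1231 = 0.1708.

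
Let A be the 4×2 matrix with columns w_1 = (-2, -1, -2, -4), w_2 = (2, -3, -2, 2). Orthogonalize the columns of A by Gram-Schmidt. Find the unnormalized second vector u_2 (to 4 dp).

u_2 = (1.6000, -3.2000, -2.4000, 1.2000)

q_1 = w_1/‖w_1‖ = (-2, -1, -2, -4)/5.0000 = (-0.4000, -0.2000, -0.4000, -0.8000).
r_{12} = q_1·w_2 = -1.0000.
u_2 = w_2 + 1.0000·q_1 = (1.6000, -3.2000, -2.4000, 1.2000).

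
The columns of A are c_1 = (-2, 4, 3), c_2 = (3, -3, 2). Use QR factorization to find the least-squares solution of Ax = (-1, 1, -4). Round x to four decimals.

x = (-0.6073, -0.9676)

e_1 = c_1/‖c_1‖ = (-2, 4, 3)/5.3852 = (-0.3714, 0.7428, 0.5571).
r_{12} = e_1·c_2 = -2.2283.
u_2 = c_2 + 2.2283·e_1 = (2.1724, -1.3448, 3.2414).
‖u_2‖ = 4.1273, so e_2 = (0.5264, -0.3258, 0.7854).
Qᵀb = (-1.1142, -3.9936).
Back-substitute: x_2 = -3.9936/4.1273 = -0.9676.
x_1 = (-1.1142 + 2.2283·(-0.9676))/5.3852 = -0.6073.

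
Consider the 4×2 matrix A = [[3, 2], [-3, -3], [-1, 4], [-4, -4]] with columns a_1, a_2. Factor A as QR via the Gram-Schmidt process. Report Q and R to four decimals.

Q = [[0.5071, -0.0639], [-0.5071, -0.1395], [-0.1690, 0.9705], [-0.6761, -0.1860]], R = [[5.9161, 4.5638], [0.0000, 4.9164]]

a_1 = (3, -3, -1, -4); ‖a_1‖ = 5.9161, so e_1 = (0.5071, -0.5071, -0.1690, -0.6761).
e_1·a_2 = 0.5071·2 + (-0.5071)·(-3) + (-0.1690)·4 + (-0.6761)·(-4) = 4.5638.
u_2 = a_2 − 4.5638·e_1 = (-0.3143, -0.6857, 4.7714, -0.9143).
‖u_2‖ = 4.9164, so e_2 = (-0.0639, -0.1395, 0.9705, -0.1860).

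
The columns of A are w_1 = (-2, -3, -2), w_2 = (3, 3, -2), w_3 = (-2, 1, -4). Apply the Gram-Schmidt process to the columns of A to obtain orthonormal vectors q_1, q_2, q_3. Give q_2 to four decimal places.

w_1 = (-2, -3, -2); ‖w_1‖ = 4.1231, so q_1 = (-0.4851, -0.7276, -0.4851).
q_1·w_2 = (-0.4851)·3 + (-0.7276)·3 + (-0.4851)·(-2) = -2.6679.
u_2 = w_2 + 2.6679·q_1 = (1.7059, 1.0588, -3.2941).
‖u_2‖ = 3.8578, so q_2 = (0.4422, 0.2745, -0.8539).

q_2 = (0.4422, 0.2745, -0.8539)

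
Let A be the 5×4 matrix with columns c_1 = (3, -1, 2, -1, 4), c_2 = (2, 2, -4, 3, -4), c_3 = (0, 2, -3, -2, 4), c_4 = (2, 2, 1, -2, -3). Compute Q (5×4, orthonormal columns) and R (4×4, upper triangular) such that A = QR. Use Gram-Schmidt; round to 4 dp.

q_1 = c_1/‖c_1‖ = (3, -1, 2, -1, 4)/5.5678 = (0.5388, -0.1796, 0.3592, -0.1796, 0.7184).
r_{12} = q_1·c_2 = -4.1309.
u_2 = c_2 + 4.1309·q_1 = (4.2258, 1.2581, -2.5161, 2.2581, -1.0323).
‖u_2‖ = 5.6511, so q_2 = (0.7478, 0.2226, -0.4452, 0.3996, -0.1827).
r_{13} = q_1·c_3 = 1.7961; r_{23} = q_2·c_3 = 0.2512.
u_3 = c_3 − 1.7961·q_1 − 0.2512·q_2 = (-1.1556, 2.2667, -3.5333, -1.7778, 2.7556).
‖u_3‖ = 5.4508, so q_3 = (-0.2120, 0.4158, -0.6482, -0.3262, 0.5055).
r_{14} = q_1·c_4 = -0.7184; r_{24} = q_2·c_4 = 1.2444; r_{34} = q_3·c_4 = -1.1048.
u_4 = c_4 + 0.7184·q_1 − 1.2444·q_2 + 1.1048·q_3 = (1.2223, 2.0534, 1.0959, -2.9866, -1.6980).
‖u_4‖ = 4.3260, so q_4 = (0.2826, 0.4747, 0.2533, -0.6904, -0.3925).

Q = [[0.5388, 0.7478, -0.2120, 0.2826], [-0.1796, 0.2226, 0.4158, 0.4747], [0.3592, -0.4452, -0.6482, 0.2533], [-0.1796, 0.3996, -0.3262, -0.6904], [0.7184, -0.1827, 0.5055, -0.3925]], R = [[5.5678, -4.1309, 1.7961, -0.7184], [0.0000, 5.6511, 0.2512, 1.2444], [0.0000, 0.0000, 5.4508, -1.1048], [0.0000, 0.0000, 0.0000, 4.3260]]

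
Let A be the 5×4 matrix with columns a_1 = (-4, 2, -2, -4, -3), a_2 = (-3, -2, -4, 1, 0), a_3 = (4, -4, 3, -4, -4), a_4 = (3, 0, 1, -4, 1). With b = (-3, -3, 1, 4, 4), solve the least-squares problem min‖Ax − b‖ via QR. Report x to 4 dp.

a_1 = (-4, 2, -2, -4, -3); ‖a_1‖ = 7.0000, so e_1 = (-0.5714, 0.2857, -0.2857, -0.5714, -0.4286).
e_1·a_2 = (-0.5714)·(-3) + 0.2857·(-2) + (-0.2857)·(-4) + (-0.5714)·1 + (-0.4286)·0 = 1.7143.
u_2 = a_2 − 1.7143·e_1 = (-2.0204, -2.4898, -3.5102, 1.9796, 0.7347).
‖u_2‖ = 5.2020, so e_2 = (-0.3884, -0.4786, -0.6748, 0.3805, 0.1412).
e_1·a_3 = (-0.5714)·4 + 0.2857·(-4) + (-0.2857)·3 + (-0.5714)·(-4) + (-0.4286)·(-4) = -0.2857; e_2·a_3 = (-0.3884)·4 + (-0.4786)·(-4) + (-0.6748)·3 + 0.3805·(-4) + 0.1412·(-4) = -3.7505.
u_3 = a_3 + 0.2857·e_1 + 3.7505·e_2 = (2.3801, -5.7134, 0.3876, -2.7360, -3.5928).
‖u_3‖ = 7.6715, so e_3 = (0.3103, -0.7448, 0.0505, -0.3567, -0.4683).
e_1·a_4 = (-0.5714)·3 + 0.2857·0 + (-0.2857)·1 + (-0.5714)·(-4) + (-0.4286)·1 = -0.1429; e_2·a_4 = (-0.3884)·3 + (-0.4786)·0 + (-0.6748)·1 + 0.3805·(-4) + 0.1412·1 = -3.2209; e_3·a_4 = 0.3103·3 + (-0.7448)·0 + 0.0505·1 + (-0.3567)·(-4) + (-0.4683)·1 = 1.9396.
u_4 = a_4 + 0.1429·e_1 + 3.2209·e_2 − 1.9396·e_3 = (1.0657, -0.0563, -1.3122, -2.1642, 2.3020).
‖u_4‖ = 3.5838, so e_4 = (0.2974, -0.0157, -0.3661, -0.6039, 0.6423).
Qᵀb = (-3.4286, 4.0133, -1.9458, -1.0573).
Back-substitute: x_4 = -1.0573/3.5838 = -0.2950.
x_3 = (-1.9458 − 1.9396·(-0.2950))/7.6715 = -0.1791.
x_2 = (4.0133 + 3.7505·(-0.1791) + 3.2209·(-0.2950))/5.2020 = 0.4597.
x_1 = (-3.4286 − 1.7143·0.4597 + 0.2857·(-0.1791) + 0.1429·(-0.2950))/7.0000 = -0.6157.

x = (-0.6157, 0.4597, -0.1791, -0.2950)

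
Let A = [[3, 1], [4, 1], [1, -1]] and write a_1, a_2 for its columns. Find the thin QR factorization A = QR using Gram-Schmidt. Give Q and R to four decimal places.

Q = [[0.5883, 0.2421], [0.7845, 0.0605], [0.1961, -0.9684]], R = [[5.0990, 1.1767], [0.0000, 1.2710]]

q_1 = a_1/‖a_1‖ = (3, 4, 1)/5.0990 = (0.5883, 0.7845, 0.1961).
r_{12} = q_1·a_2 = 1.1767.
u_2 = a_2 − 1.1767·q_1 = (0.3077, 0.0769, -1.2308).
‖u_2‖ = 1.2710, so q_2 = (0.2421, 0.0605, -0.9684).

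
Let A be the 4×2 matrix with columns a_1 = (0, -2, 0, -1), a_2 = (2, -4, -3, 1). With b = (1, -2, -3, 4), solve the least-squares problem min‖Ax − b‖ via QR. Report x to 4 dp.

x = (-1.5941, 1.1386)

q_1 = a_1/‖a_1‖ = (0, -2, 0, -1)/2.2361 = (0.0000, -0.8944, 0.0000, -0.4472).
r_{12} = q_1·a_2 = 3.1305.
u_2 = a_2 − 3.1305·q_1 = (2.0000, -1.2000, -3.0000, 2.4000).
‖u_2‖ = 4.4944, so q_2 = (0.4450, -0.2670, -0.6675, 0.5340).
Qᵀb = (0.0000, 5.1174).
Back-substitute: x_2 = 5.1174/4.4944 = 1.1386.
x_1 = (0.0000 − 3.1305·1.1386)/2.2361 = -1.5941.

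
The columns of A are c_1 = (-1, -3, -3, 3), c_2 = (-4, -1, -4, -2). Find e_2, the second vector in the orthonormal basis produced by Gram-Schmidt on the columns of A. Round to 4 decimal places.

e_2 = (-0.6354, 0.0706, -0.4685, -0.6097)

e_1 = c_1/‖c_1‖ = (-1, -3, -3, 3)/5.2915 = (-0.1890, -0.5669, -0.5669, 0.5669).
r_{12} = e_1·c_2 = 2.4568.
u_2 = c_2 − 2.4568·e_1 = (-3.5357, 0.3929, -2.6071, -3.3929).
‖u_2‖ = 5.5646, so e_2 = (-0.6354, 0.0706, -0.4685, -0.6097).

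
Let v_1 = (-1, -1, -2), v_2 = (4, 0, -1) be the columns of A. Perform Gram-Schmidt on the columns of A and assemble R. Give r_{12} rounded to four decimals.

q_1 = v_1/‖v_1‖ = (-1, -1, -2)/2.4495 = (-0.4082, -0.4082, -0.8165).
r_{12} = q_1·v_2 = -0.8165.

r_{12} = -0.8165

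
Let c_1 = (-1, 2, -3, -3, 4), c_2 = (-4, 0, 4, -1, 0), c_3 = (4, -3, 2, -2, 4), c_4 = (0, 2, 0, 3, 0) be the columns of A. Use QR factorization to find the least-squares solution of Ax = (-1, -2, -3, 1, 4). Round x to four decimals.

x = (0.4710, -0.1448, 0.1887, 0.2450)

c_1 = (-1, 2, -3, -3, 4); ‖c_1‖ = 6.2450, so e_1 = (-0.1601, 0.3203, -0.4804, -0.4804, 0.6405).
e_1·c_2 = (-0.1601)·(-4) + 0.3203·0 + (-0.4804)·4 + (-0.4804)·(-1) + 0.6405·0 = -0.8006.
u_2 = c_2 + 0.8006·e_1 = (-4.1282, 0.2564, 3.6154, -1.3846, 0.5128).
‖u_2‖ = 5.6885, so e_2 = (-0.7257, 0.0451, 0.6356, -0.2434, 0.0902).
e_1·c_3 = (-0.1601)·4 + 0.3203·(-3) + (-0.4804)·2 + (-0.4804)·(-2) + 0.6405·4 = 0.9608; e_2·c_3 = (-0.7257)·4 + 0.0451·(-3) + 0.6356·2 + (-0.2434)·(-2) + 0.0902·4 = -0.9195.
u_3 = c_3 − 0.9608·e_1 + 0.9195·e_2 = (3.4865, -3.2662, 3.0460, -1.7623, 3.4675).
‖u_3‖ = 6.8725, so e_3 = (0.5073, -0.4753, 0.4432, -0.2564, 0.5045).
e_1·c_4 = (-0.1601)·0 + 0.3203·2 + (-0.4804)·0 + (-0.4804)·3 + 0.6405·0 = -0.8006; e_2·c_4 = (-0.7257)·0 + 0.0451·2 + 0.6356·0 + (-0.2434)·3 + 0.0902·0 = -0.6401; e_3·c_4 = 0.5073·0 + (-0.4753)·2 + 0.4432·0 + (-0.2564)·3 + 0.5045·0 = -1.7198.
u_4 = c_4 + 0.8006·e_1 + 0.6401·e_2 + 1.7198·e_3 = (0.2798, 1.4679, 0.7844, 2.0186, 1.4382).
‖u_4‖ = 2.9986, so e_4 = (0.0933, 0.4895, 0.2616, 0.6732, 0.4796).
Qᵀb = (3.0424, -1.1539, 0.8753, 0.7346).
Back-substitute: x_4 = 0.7346/2.9986 = 0.2450.
x_3 = (0.8753 + 1.7198·0.2450)/6.8725 = 0.1887.
x_2 = (-1.1539 + 0.9195·0.1887 + 0.6401·0.2450)/5.6885 = -0.1448.
x_1 = (3.0424 + 0.8006·(-0.1448) − 0.9608·0.1887 + 0.8006·0.2450)/6.2450 = 0.4710.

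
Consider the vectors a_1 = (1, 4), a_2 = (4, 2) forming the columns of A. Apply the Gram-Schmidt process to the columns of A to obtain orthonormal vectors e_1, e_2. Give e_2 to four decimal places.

e_2 = (0.9701, -0.2425)

e_1 = a_1/‖a_1‖ = (1, 4)/4.1231 = (0.2425, 0.9701).
r_{12} = e_1·a_2 = 2.9104.
u_2 = a_2 − 2.9104·e_1 = (3.2941, -0.8235).
‖u_2‖ = 3.3955, so e_2 = (0.9701, -0.2425).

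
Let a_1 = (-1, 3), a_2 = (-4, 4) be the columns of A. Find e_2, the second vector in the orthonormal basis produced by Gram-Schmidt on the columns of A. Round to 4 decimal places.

e_1 = a_1/‖a_1‖ = (-1, 3)/3.1623 = (-0.3162, 0.9487).
r_{12} = e_1·a_2 = 5.0596.
u_2 = a_2 − 5.0596·e_1 = (-2.4000, -0.8000).
‖u_2‖ = 2.5298, so e_2 = (-0.9487, -0.3162).

e_2 = (-0.9487, -0.3162)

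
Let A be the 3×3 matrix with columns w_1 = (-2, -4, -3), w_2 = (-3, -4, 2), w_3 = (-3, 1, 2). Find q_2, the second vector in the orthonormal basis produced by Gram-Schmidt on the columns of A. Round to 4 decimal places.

q_2 = (-0.4223, -0.3992, 0.8138)

q_1 = w_1/‖w_1‖ = (-2, -4, -3)/5.3852 = (-0.3714, -0.7428, -0.5571).
r_{12} = q_1·w_2 = 2.9711.
u_2 = w_2 − 2.9711·q_1 = (-1.8966, -1.7931, 3.6552).
‖u_2‖ = 4.4914, so q_2 = (-0.4223, -0.3992, 0.8138).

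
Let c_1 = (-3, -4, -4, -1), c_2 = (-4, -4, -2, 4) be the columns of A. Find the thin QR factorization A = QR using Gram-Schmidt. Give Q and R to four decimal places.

c_1 = (-3, -4, -4, -1); ‖c_1‖ = 6.4807, so q_1 = (-0.4629, -0.6172, -0.6172, -0.1543).
q_1·c_2 = (-0.4629)·(-4) + (-0.6172)·(-4) + (-0.6172)·(-2) + (-0.1543)·4 = 4.9377.
u_2 = c_2 − 4.9377·q_1 = (-1.7143, -0.9524, 1.0476, 4.7619).
‖u_2‖ = 5.2554, so q_2 = (-0.3262, -0.1812, 0.1993, 0.9061).

Q = [[-0.4629, -0.3262], [-0.6172, -0.1812], [-0.6172, 0.1993], [-0.1543, 0.9061]], R = [[6.4807, 4.9377], [0.0000, 5.2554]]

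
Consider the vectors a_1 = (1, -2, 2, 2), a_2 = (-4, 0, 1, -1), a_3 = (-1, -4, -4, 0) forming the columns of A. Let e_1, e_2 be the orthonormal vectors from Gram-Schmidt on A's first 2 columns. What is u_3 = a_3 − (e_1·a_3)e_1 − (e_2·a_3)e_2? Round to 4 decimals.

u_3 = (-0.9908, -4.1651, -3.8165, 0.1468)

e_1 = a_1/‖a_1‖ = (1, -2, 2, 2)/3.6056 = (0.2774, -0.5547, 0.5547, 0.5547).
r_{12} = e_1·a_2 = -1.1094.
u_2 = a_2 + 1.1094·e_1 = (-3.6923, -0.6154, 1.6154, -0.3846).
‖u_2‖ = 4.0950, so e_2 = (-0.9017, -0.1503, 0.3945, -0.0939).
r_{13} = e_1·a_3 = -0.2774; r_{23} = e_2·a_3 = -0.0751.
u_3 = a_3 + 0.2774·e_1 + 0.0751·e_2 = (-0.9908, -4.1651, -3.8165, 0.1468).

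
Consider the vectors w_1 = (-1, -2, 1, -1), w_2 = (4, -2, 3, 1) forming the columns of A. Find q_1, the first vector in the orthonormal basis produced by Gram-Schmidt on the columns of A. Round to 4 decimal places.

w_1 = (-1, -2, 1, -1); ‖w_1‖ = 2.6458, so q_1 = (-0.3780, -0.7559, 0.3780, -0.3780).

q_1 = (-0.3780, -0.7559, 0.3780, -0.3780)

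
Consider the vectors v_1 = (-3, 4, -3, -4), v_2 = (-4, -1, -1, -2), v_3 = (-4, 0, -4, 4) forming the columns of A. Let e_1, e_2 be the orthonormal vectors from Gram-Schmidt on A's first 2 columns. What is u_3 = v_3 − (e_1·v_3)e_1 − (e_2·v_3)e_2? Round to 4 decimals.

v_1 = (-3, 4, -3, -4); ‖v_1‖ = 7.0711, so e_1 = (-0.4243, 0.5657, -0.4243, -0.5657).
e_1·v_2 = (-0.4243)·(-4) + 0.5657·(-1) + (-0.4243)·(-1) + (-0.5657)·(-2) = 2.6870.
u_2 = v_2 − 2.6870·e_1 = (-2.8600, -2.5200, 0.1400, -0.4800).
‖u_2‖ = 3.8445, so e_2 = (-0.7439, -0.6555, 0.0364, -0.1249).
e_1·v_3 = (-0.4243)·(-4) + 0.5657·0 + (-0.4243)·(-4) + (-0.5657)·4 = 1.1314; e_2·v_3 = (-0.7439)·(-4) + (-0.6555)·0 + 0.0364·(-4) + (-0.1249)·4 = 2.3306.
u_3 = v_3 − 1.1314·e_1 − 2.3306·e_2 = (-1.7862, 0.8877, -3.6049, 4.9310).

u_3 = (-1.7862, 0.8877, -3.6049, 4.9310)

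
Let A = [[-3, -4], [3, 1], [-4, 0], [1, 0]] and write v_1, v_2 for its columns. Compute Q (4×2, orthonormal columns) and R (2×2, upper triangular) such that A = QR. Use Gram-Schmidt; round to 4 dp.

v_1 = (-3, 3, -4, 1); ‖v_1‖ = 5.9161, so q_1 = (-0.5071, 0.5071, -0.6761, 0.1690).
q_1·v_2 = (-0.5071)·(-4) + 0.5071·1 + (-0.6761)·0 + 0.1690·0 = 2.5355.
u_2 = v_2 − 2.5355·q_1 = (-2.7143, -0.2857, 1.7143, -0.4286).
‖u_2‖ = 3.2514, so q_2 = (-0.8348, -0.0879, 0.5272, -0.1318).

Q = [[-0.5071, -0.8348], [0.5071, -0.0879], [-0.6761, 0.5272], [0.1690, -0.1318]], R = [[5.9161, 2.5355], [0.0000, 3.2514]]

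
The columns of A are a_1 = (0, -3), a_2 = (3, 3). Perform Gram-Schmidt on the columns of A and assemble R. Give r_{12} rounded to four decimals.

a_1 = (0, -3); ‖a_1‖ = 3.0000, so e_1 = (0.0000, -1.0000).
r_{12} = e_1·a_2 = -3.0000.

r_{12} = -3.0000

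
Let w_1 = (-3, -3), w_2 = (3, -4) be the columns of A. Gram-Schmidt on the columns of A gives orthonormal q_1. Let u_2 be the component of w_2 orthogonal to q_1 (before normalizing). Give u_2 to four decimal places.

w_1 = (-3, -3); ‖w_1‖ = 4.2426, so q_1 = (-0.7071, -0.7071).
q_1·w_2 = (-0.7071)·3 + (-0.7071)·(-4) = 0.7071.
u_2 = w_2 − 0.7071·q_1 = (3.5000, -3.5000).

u_2 = (3.5000, -3.5000)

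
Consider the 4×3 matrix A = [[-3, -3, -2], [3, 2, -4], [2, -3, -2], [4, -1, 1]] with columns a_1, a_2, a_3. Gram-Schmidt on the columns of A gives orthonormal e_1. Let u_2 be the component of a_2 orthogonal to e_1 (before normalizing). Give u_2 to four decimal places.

u_2 = (-2.6053, 1.6053, -3.2632, -1.5263)

e_1 = a_1/‖a_1‖ = (-3, 3, 2, 4)/6.1644 = (-0.4867, 0.4867, 0.3244, 0.6489).
r_{12} = e_1·a_2 = 0.8111.
u_2 = a_2 − 0.8111·e_1 = (-2.6053, 1.6053, -3.2632, -1.5263).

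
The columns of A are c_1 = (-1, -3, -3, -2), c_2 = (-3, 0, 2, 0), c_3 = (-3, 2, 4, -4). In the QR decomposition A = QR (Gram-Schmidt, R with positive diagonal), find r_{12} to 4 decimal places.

c_1 = (-1, -3, -3, -2); ‖c_1‖ = 4.7958, so q_1 = (-0.2085, -0.6255, -0.6255, -0.4170).
r_{12} = q_1·c_2 = -0.6255.

r_{12} = -0.6255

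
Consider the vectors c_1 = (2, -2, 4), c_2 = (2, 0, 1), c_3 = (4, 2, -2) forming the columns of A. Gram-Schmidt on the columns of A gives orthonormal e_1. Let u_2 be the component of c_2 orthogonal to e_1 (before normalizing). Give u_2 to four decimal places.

c_1 = (2, -2, 4); ‖c_1‖ = 4.8990, so e_1 = (0.4082, -0.4082, 0.8165).
e_1·c_2 = 0.4082·2 + (-0.4082)·0 + 0.8165·1 = 1.6330.
u_2 = c_2 − 1.6330·e_1 = (1.3333, 0.6667, -0.3333).

u_2 = (1.3333, 0.6667, -0.3333)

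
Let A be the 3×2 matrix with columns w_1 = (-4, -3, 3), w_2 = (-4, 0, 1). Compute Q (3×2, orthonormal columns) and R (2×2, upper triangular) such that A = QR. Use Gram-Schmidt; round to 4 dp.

w_1 = (-4, -3, 3); ‖w_1‖ = 5.8310, so e_1 = (-0.6860, -0.5145, 0.5145).
e_1·w_2 = (-0.6860)·(-4) + (-0.5145)·0 + 0.5145·1 = 3.2585.
u_2 = w_2 − 3.2585·e_1 = (-1.7647, 1.6765, -0.6765).
‖u_2‖ = 2.5263, so e_2 = (-0.6985, 0.6636, -0.2678).

Q = [[-0.6860, -0.6985], [-0.5145, 0.6636], [0.5145, -0.2678]], R = [[5.8310, 3.2585], [0.0000, 2.5263]]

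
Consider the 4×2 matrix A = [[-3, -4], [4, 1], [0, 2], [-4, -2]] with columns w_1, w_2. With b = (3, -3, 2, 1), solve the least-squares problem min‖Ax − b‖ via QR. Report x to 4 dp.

q_1 = w_1/‖w_1‖ = (-3, 4, 0, -4)/6.4031 = (-0.4685, 0.6247, 0.0000, -0.6247).
r_{12} = q_1·w_2 = 3.7482.
u_2 = w_2 − 3.7482·q_1 = (-2.2439, -1.3415, 2.0000, 0.3415).
‖u_2‖ = 3.3093, so q_2 = (-0.6781, -0.4054, 0.6044, 0.1032).
Qᵀb = (-3.9043, 0.4938).
Back-substitute: x_2 = 0.4938/3.3093 = 0.1492.
x_1 = (-3.9043 − 3.7482·0.1492)/6.4031 = -0.6971.

x = (-0.6971, 0.1492)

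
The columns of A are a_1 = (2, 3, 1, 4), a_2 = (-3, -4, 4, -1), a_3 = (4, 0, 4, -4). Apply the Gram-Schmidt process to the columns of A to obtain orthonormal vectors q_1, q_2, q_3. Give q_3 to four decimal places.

q_3 = (0.6734, 0.1166, 0.4853, -0.5455)

a_1 = (2, 3, 1, 4); ‖a_1‖ = 5.4772, so q_1 = (0.3651, 0.5477, 0.1826, 0.7303).
q_1·a_2 = 0.3651·(-3) + 0.5477·(-4) + 0.1826·4 + 0.7303·(-1) = -3.2863.
u_2 = a_2 + 3.2863·q_1 = (-1.8000, -2.2000, 4.6000, 1.4000).
‖u_2‖ = 5.5857, so q_2 = (-0.3223, -0.3939, 0.8235, 0.2506).
q_1·a_3 = 0.3651·4 + 0.5477·0 + 0.1826·4 + 0.7303·(-4) = -0.7303; q_2·a_3 = (-0.3223)·4 + (-0.3939)·0 + 0.8235·4 + 0.2506·(-4) = 1.0026.
u_3 = a_3 + 0.7303·q_1 − 1.0026·q_2 = (4.5897, 0.7949, 3.3077, -3.7179).
‖u_3‖ = 6.8163, so q_3 = (0.6734, 0.1166, 0.4853, -0.5455).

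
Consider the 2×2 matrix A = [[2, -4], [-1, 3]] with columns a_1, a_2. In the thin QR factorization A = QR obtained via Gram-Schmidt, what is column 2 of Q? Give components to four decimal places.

a_1 = (2, -1); ‖a_1‖ = 2.2361, so e_1 = (0.8944, -0.4472).
e_1·a_2 = 0.8944·(-4) + (-0.4472)·3 = -4.9193.
u_2 = a_2 + 4.9193·e_1 = (0.4000, 0.8000).
‖u_2‖ = 0.8944, so e_2 = (0.4472, 0.8944).

e_2 = (0.4472, 0.8944)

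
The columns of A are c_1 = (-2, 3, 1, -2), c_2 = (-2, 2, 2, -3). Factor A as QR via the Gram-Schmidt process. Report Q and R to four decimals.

Q = [[-0.4714, 0.0000], [0.7071, -0.5774], [0.2357, 0.5774], [-0.4714, -0.5774]], R = [[4.2426, 4.2426], [0.0000, 1.7321]]

c_1 = (-2, 3, 1, -2); ‖c_1‖ = 4.2426, so e_1 = (-0.4714, 0.7071, 0.2357, -0.4714).
e_1·c_2 = (-0.4714)·(-2) + 0.7071·2 + 0.2357·2 + (-0.4714)·(-3) = 4.2426.
u_2 = c_2 − 4.2426·e_1 = (0.0000, -1.0000, 1.0000, -1.0000).
‖u_2‖ = 1.7321, so e_2 = (0.0000, -0.5774, 0.5774, -0.5774).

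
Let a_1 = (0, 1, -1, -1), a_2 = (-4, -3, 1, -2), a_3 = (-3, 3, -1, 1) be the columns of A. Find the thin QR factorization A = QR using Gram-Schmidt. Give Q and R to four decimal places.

a_1 = (0, 1, -1, -1); ‖a_1‖ = 1.7321, so q_1 = (0.0000, 0.5774, -0.5774, -0.5774).
q_1·a_2 = 0.0000·(-4) + 0.5774·(-3) + (-0.5774)·1 + (-0.5774)·(-2) = -1.1547.
u_2 = a_2 + 1.1547·q_1 = (-4.0000, -2.3333, 0.3333, -2.6667).
‖u_2‖ = 5.3541, so q_2 = (-0.7471, -0.4358, 0.0623, -0.4981).
q_1·a_3 = 0.0000·(-3) + 0.5774·3 + (-0.5774)·(-1) + (-0.5774)·1 = 1.7321; q_2·a_3 = (-0.7471)·(-3) + (-0.4358)·3 + 0.0623·(-1) + (-0.4981)·1 = 0.3735.
u_3 = a_3 − 1.7321·q_1 − 0.3735·q_2 = (-2.7209, 2.1628, -0.0233, 2.1860).
‖u_3‖ = 4.1061, so q_3 = (-0.6626, 0.5267, -0.0057, 0.5324).

Q = [[0.0000, -0.7471, -0.6626], [0.5774, -0.4358, 0.5267], [-0.5774, 0.0623, -0.0057], [-0.5774, -0.4981, 0.5324]], R = [[1.7321, -1.1547, 1.7321], [0.0000, 5.3541, 0.3735], [0.0000, 0.0000, 4.1061]]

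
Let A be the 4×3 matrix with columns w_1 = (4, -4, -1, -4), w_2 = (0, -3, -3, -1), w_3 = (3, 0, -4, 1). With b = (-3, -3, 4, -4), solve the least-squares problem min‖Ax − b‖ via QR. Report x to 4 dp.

x = (0.4176, 0.5196, -1.5280)

e_1 = w_1/‖w_1‖ = (4, -4, -1, -4)/7.0000 = (0.5714, -0.5714, -0.1429, -0.5714).
r_{12} = e_1·w_2 = 2.7143.
u_2 = w_2 − 2.7143·e_1 = (-1.5510, -1.4490, -2.6122, 0.5510).
‖u_2‖ = 3.4107, so e_2 = (-0.4548, -0.4248, -0.7659, 0.1616).
r_{13} = e_1·w_3 = 1.7143; r_{23} = e_2·w_3 = 1.8609.
u_3 = w_3 − 1.7143·e_1 − 1.8609·e_2 = (2.8667, 1.7702, -2.3298, 1.6789).
‖u_3‖ = 4.4270, so e_3 = (0.6475, 0.3999, -0.5263, 0.3793).
Qᵀb = (1.7143, -1.0711, -6.7643).
Back-substitute: x_3 = -6.7643/4.4270 = -1.5280.
x_2 = (-1.0711 − 1.8609·(-1.5280))/3.4107 = 0.5196.
x_1 = (1.7143 − 2.7143·0.5196 − 1.7143·(-1.5280))/7.0000 = 0.4176.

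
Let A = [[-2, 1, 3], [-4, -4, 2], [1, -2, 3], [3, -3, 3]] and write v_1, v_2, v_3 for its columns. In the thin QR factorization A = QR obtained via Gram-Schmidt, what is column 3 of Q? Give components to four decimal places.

q_3 = (0.8724, -0.1586, 0.3965, 0.2379)

v_1 = (-2, -4, 1, 3); ‖v_1‖ = 5.4772, so q_1 = (-0.3651, -0.7303, 0.1826, 0.5477).
q_1·v_2 = (-0.3651)·1 + (-0.7303)·(-4) + 0.1826·(-2) + 0.5477·(-3) = 0.5477.
u_2 = v_2 − 0.5477·q_1 = (1.2000, -3.6000, -2.1000, -3.3000).
‖u_2‖ = 5.4498, so q_2 = (0.2202, -0.6606, -0.3853, -0.6055).
q_1·v_3 = (-0.3651)·3 + (-0.7303)·2 + 0.1826·3 + 0.5477·3 = -0.3651; q_2·v_3 = 0.2202·3 + (-0.6606)·2 + (-0.3853)·3 + (-0.6055)·3 = -3.6332.
u_3 = v_3 + 0.3651·q_1 + 3.6332·q_2 = (3.6667, -0.6667, 1.6667, 1.0000).
‖u_3‖ = 4.2032, so q_3 = (0.8724, -0.1586, 0.3965, 0.2379).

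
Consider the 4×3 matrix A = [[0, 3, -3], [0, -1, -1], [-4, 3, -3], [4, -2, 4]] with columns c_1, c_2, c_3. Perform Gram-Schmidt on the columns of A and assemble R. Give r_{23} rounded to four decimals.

r_{23} = -2.3146

c_1 = (0, 0, -4, 4); ‖c_1‖ = 5.6569, so q_1 = (0.0000, 0.0000, -0.7071, 0.7071).
q_1·c_2 = 0.0000·3 + 0.0000·(-1) + (-0.7071)·3 + 0.7071·(-2) = -3.5355.
u_2 = c_2 + 3.5355·q_1 = (3.0000, -1.0000, 0.5000, 0.5000).
‖u_2‖ = 3.2404, so q_2 = (0.9258, -0.3086, 0.1543, 0.1543).
r_{23} = q_2·c_3 = -2.3146.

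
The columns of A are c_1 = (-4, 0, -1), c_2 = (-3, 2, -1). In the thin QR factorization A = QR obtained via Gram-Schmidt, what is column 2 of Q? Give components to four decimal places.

e_2 = (0.0292, 0.9927, -0.1168)

c_1 = (-4, 0, -1); ‖c_1‖ = 4.1231, so e_1 = (-0.9701, 0.0000, -0.2425).
e_1·c_2 = (-0.9701)·(-3) + 0.0000·2 + (-0.2425)·(-1) = 3.1530.
u_2 = c_2 − 3.1530·e_1 = (0.0588, 2.0000, -0.2353).
‖u_2‖ = 2.0147, so e_2 = (0.0292, 0.9927, -0.1168).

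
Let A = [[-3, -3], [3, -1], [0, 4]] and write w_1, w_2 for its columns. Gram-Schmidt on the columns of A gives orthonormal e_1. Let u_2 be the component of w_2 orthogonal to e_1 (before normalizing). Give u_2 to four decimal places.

w_1 = (-3, 3, 0); ‖w_1‖ = 4.2426, so e_1 = (-0.7071, 0.7071, 0.0000).
e_1·w_2 = (-0.7071)·(-3) + 0.7071·(-1) + 0.0000·4 = 1.4142.
u_2 = w_2 − 1.4142·e_1 = (-2.0000, -2.0000, 4.0000).

u_2 = (-2.0000, -2.0000, 4.0000)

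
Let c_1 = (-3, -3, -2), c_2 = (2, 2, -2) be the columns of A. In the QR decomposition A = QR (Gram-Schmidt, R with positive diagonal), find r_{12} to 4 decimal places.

r_{12} = -1.7056

e_1 = c_1/‖c_1‖ = (-3, -3, -2)/4.6904 = (-0.6396, -0.6396, -0.4264).
r_{12} = e_1·c_2 = -1.7056.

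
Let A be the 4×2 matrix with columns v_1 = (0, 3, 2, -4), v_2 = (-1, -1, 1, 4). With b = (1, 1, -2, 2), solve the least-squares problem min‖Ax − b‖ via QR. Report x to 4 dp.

v_1 = (0, 3, 2, -4); ‖v_1‖ = 5.3852, so q_1 = (0.0000, 0.5571, 0.3714, -0.7428).
q_1·v_2 = 0.0000·(-1) + 0.5571·(-1) + 0.3714·1 + (-0.7428)·4 = -3.1568.
u_2 = v_2 + 3.1568·q_1 = (-1.0000, 0.7586, 2.1724, 1.6552).
‖u_2‖ = 3.0057, so q_2 = (-0.3327, 0.2524, 0.7228, 0.5507).
Qᵀb = (-1.6713, -0.4245).
Back-substitute: x_2 = -0.4245/3.0057 = -0.1412.
x_1 = (-1.6713 + 3.1568·(-0.1412))/5.3852 = -0.3931.

x = (-0.3931, -0.1412)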